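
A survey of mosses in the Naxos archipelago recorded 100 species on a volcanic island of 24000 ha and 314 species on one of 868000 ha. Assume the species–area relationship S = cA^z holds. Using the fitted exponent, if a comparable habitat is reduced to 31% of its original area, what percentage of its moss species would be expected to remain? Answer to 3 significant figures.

z = ln(314/100) / ln(868000/24000) = 1.1442 / 3.5881 = 0.3189
S_new/S_old = (A_new/A_old)^z = 0.31^0.3189 = exp(0.3189 × -1.1712) = 0.6883

68.8%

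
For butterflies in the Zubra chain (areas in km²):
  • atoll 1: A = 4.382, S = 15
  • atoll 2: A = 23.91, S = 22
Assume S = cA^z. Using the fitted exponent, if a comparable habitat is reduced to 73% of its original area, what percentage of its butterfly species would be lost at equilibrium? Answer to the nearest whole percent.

z = ln(22/15) / ln(23.91/4.382) = 0.3830 / 1.6968 = 0.2257
S_new/S_old = (A_new/A_old)^z = 0.73^0.2257 = exp(0.2257 × -0.3147) = 0.9314
Fraction lost = 1 − 0.9314 = 0.06857

7%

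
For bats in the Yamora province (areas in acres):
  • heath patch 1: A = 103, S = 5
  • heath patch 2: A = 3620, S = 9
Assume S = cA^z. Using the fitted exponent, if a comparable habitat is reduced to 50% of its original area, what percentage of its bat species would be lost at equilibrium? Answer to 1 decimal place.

z = ln(9/5) / ln(3620/103) = 0.5878 / 3.5595 = 0.1651
S_new/S_old = (A_new/A_old)^z = 0.5^0.1651 = exp(0.1651 × -0.6931) = 0.8918
Fraction lost = 1 − 0.8918 = 0.1082

10.8%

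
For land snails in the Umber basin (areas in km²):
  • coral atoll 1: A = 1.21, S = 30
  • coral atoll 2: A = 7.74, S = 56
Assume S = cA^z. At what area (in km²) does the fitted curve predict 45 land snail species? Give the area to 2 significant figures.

z = ln(56/30) / ln(7.74/1.21) = 0.6242 / 1.8558 = 0.3363
c = 30 / 1.21^0.3363 = 30 / 1.066 = 28.14
A = (45/28.14)^(1/0.3363) ⇒ ln A = ln(1.599)/0.3363 = 1.3962
A = e^1.3962 ≈ 4.04 km²

4.0 km²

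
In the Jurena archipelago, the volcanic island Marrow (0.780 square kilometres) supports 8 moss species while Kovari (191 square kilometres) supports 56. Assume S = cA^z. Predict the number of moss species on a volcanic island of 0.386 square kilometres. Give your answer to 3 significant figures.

z = ln(56/8) / ln(191/0.78) = 1.9459 / 5.5007 = 0.3538
c = 8 / 0.78^0.3538 = 8 / 0.9159 = 8.735
S₃ = 8.735 × 0.386^0.3538 = 8.735 × 0.7141 ≈ 6.238

6.24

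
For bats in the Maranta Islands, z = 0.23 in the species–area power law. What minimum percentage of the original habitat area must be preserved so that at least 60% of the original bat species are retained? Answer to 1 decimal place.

10.9%

Need (A_new/A_old)^0.23 = 0.6, so A_new/A_old = 0.6^(1/0.23) = 0.6^4.348
ln(A_new/A_old) = ln 0.6 / 0.23 = -0.5108 / 0.23 = -2.2210
A_new/A_old = e^-2.2210 ≈ 0.1085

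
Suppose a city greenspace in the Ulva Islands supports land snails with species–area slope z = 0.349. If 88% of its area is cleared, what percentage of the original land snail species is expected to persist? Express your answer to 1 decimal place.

47.7%

S_new/S_old = (A_new/A_old)^z = 0.12^0.349
= exp(0.349 × ln 0.12) = exp(0.349 × -2.1203) = exp(-0.7400) ≈ 0.4771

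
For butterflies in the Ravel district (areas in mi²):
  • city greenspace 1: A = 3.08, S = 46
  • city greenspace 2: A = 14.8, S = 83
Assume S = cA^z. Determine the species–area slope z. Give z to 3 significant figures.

0.376

Taking logs: ln S = ln c + z ln A, so z = (ln S₂ − ln S₁)/(ln A₂ − ln A₁).
z = ln(83/46) / ln(14.8/3.08) = ln(1.804) / ln(4.805) = 0.5902 / 1.5697 = 0.3760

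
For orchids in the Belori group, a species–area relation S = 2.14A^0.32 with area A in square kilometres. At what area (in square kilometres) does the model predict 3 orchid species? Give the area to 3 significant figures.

2.87 square kilometres

3 = 2.14 × A^0.32  ⇒  A^0.32 = 3/2.14 = 1.402
ln A = ln(1.402) / 0.32 = 0.3378 / 0.32 = 1.0556
A = e^1.0556 ≈ 2.874 square kilometres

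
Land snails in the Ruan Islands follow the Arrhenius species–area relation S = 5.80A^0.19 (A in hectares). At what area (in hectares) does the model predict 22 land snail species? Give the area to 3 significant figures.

22 = 5.8 × A^0.19  ⇒  A^0.19 = 22/5.8 = 3.793
ln A = ln(3.793) / 0.19 = 1.3332 / 0.19 = 7.0168
A = e^7.0168 ≈ 1115 hectares

1120 hectares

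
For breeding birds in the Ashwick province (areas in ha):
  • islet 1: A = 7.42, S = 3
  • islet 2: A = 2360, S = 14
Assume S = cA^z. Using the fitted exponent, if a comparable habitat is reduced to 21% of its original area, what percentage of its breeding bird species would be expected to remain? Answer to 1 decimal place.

65.9%

z = ln(14/3) / ln(2360/7.42) = 1.5404 / 5.7622 = 0.2673
S_new/S_old = (A_new/A_old)^z = 0.21^0.2673 = exp(0.2673 × -1.5606) = 0.6589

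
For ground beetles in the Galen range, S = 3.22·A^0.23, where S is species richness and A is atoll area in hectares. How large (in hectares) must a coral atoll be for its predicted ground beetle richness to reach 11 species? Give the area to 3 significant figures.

11 = 3.22 × A^0.23  ⇒  A^0.23 = 11/3.22 = 3.416
ln A = ln(3.416) / 0.23 = 1.2285 / 0.23 = 5.3414
A = e^5.3414 ≈ 208.8 hectares

209 hectares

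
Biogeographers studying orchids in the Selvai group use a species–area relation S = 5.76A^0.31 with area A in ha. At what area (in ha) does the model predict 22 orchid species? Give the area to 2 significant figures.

22 = 5.76 × A^0.31  ⇒  A^0.31 = 22/5.76 = 3.819
ln A = ln(3.819) / 0.31 = 1.3401 / 0.31 = 4.3229
A = e^4.3229 ≈ 75.41 ha

75 ha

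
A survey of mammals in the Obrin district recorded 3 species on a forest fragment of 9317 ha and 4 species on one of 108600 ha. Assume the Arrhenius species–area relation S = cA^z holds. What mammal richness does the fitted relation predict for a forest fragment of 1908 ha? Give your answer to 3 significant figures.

z = ln(4/3) / ln(108600/9317) = 0.2877 / 2.4558 = 0.1171
c = 3 / 9317^0.1171 = 3 / 2.917 = 1.028
S₃ = 1.028 × 1908^0.1171 = 1.028 × 2.423 ≈ 2.491

2.49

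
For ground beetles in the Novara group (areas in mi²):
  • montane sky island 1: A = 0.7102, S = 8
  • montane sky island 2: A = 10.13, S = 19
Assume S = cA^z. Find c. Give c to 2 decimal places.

8.94

z = ln(S₂/S₁) / ln(A₂/A₁) = ln(19/8) / ln(10.13/0.7102) = 0.8650 / 2.6577 = 0.3255
c = S₁ / A₁^z = 8 / 0.7102^0.3255 = 8 / 0.8946 = 8.943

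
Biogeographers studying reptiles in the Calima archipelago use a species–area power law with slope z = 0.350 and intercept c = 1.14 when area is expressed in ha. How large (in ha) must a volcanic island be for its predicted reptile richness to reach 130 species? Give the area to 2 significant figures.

750000 ha

130 = 1.14 × A^0.35  ⇒  A^0.35 = 130/1.14 = 114
ln A = ln(114) / 0.35 = 4.7365 / 0.35 = 13.5329
A = e^13.5329 ≈ 753794 ha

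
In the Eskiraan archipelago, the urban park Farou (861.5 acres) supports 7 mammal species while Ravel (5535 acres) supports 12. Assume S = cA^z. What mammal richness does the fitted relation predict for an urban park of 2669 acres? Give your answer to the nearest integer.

z = ln(12/7) / ln(5535/861.5) = 0.5390 / 1.8602 = 0.2898
c = 7 / 861.5^0.2898 = 7 / 7.088 = 0.9876
S₃ = 0.9876 × 2669^0.2898 = 0.9876 × 9.836 ≈ 9.714

10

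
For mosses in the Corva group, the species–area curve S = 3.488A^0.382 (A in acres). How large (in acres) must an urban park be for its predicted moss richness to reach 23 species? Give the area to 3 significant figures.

23 = 3.488 × A^0.382  ⇒  A^0.382 = 23/3.488 = 6.594
ln A = ln(6.594) / 0.382 = 1.8862 / 0.382 = 4.9376
A = e^4.9376 ≈ 139.4 acres

139 acres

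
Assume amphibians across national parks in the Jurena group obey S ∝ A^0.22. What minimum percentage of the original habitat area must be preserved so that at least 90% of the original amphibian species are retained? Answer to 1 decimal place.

Need (A_new/A_old)^0.22 = 0.9, so A_new/A_old = 0.9^(1/0.22) = 0.9^4.545
ln(A_new/A_old) = ln 0.9 / 0.22 = -0.1054 / 0.22 = -0.4789
A_new/A_old = e^-0.4789 ≈ 0.6195

61.9%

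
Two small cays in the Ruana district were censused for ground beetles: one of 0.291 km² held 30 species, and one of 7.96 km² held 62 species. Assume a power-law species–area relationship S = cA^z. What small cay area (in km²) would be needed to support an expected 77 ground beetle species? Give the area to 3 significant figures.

21.4 km²

z = ln(62/30) / ln(7.96/0.291) = 0.7259 / 3.3089 = 0.2194
c = 30 / 0.291^0.2194 = 30 / 0.7628 = 39.33
A = (77/39.33)^(1/0.2194) ⇒ ln A = ln(1.958)/0.2194 = 3.0620
A = e^3.0620 ≈ 21.37 km²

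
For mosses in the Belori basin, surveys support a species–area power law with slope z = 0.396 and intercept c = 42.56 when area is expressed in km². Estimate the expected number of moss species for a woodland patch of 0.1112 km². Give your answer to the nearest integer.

18 species

S = 42.56 × 0.1112^0.396 = 42.56 × 0.419 ≈ 17.83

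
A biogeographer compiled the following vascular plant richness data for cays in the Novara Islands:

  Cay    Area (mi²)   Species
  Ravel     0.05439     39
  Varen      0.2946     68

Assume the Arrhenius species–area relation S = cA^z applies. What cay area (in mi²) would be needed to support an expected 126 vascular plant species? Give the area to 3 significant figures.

1.92 mi²

z = ln(68/39) / ln(0.2946/0.05439) = 0.5559 / 1.6894 = 0.3291
c = 39 / 0.05439^0.3291 = 39 / 0.3836 = 101.7
A = (126/101.7)^(1/0.3291) ⇒ ln A = ln(1.239)/0.3291 = 0.6521
A = e^0.6521 ≈ 1.92 mi²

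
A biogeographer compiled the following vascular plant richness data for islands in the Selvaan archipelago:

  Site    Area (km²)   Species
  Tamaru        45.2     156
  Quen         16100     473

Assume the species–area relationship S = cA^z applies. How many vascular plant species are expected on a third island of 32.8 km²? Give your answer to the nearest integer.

z = ln(473/156) / ln(16100/45.2) = 1.1092 / 5.8755 = 0.1888
c = 156 / 45.2^0.1888 = 156 / 2.053 = 75.97
S₃ = 75.97 × 32.8^0.1888 = 75.97 × 1.933 ≈ 146.8

147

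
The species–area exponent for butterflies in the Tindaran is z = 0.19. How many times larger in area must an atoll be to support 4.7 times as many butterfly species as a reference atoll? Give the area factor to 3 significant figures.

3450

(A₂/A₁)^0.19 = 4.7, so A₂/A₁ = 4.7^(1/0.19) = 4.7^5.263
ln(A₂/A₁) = ln 4.7 / 0.19 = 1.5476 / 0.19 = 8.1451
A₂/A₁ = e^8.1451 ≈ 3446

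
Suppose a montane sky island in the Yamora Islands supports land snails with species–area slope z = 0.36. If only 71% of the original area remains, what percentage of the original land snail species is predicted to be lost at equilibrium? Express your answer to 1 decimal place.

11.6%

S_new/S_old = (A_new/A_old)^z = 0.71^0.36
= exp(0.36 × ln 0.71) = exp(0.36 × -0.3425) = exp(-0.1233) ≈ 0.884
Fraction lost = 1 − 0.884 = 0.116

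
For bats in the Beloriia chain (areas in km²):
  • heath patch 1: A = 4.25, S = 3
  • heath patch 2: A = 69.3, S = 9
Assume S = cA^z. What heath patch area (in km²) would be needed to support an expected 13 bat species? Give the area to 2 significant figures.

180 km²

z = ln(9/3) / ln(69.3/4.25) = 1.0986 / 2.7915 = 0.3936
c = 3 / 4.25^0.3936 = 3 / 1.767 = 1.698
A = (13/1.698)^(1/0.3936) ⇒ ln A = ln(7.658)/0.3936 = 5.1728
A = e^5.1728 ≈ 176.4 km²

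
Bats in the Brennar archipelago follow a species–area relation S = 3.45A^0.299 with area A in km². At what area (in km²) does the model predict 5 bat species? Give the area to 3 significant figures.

3.46 km²

5 = 3.45 × A^0.299  ⇒  A^0.299 = 5/3.45 = 1.449
ln A = ln(1.449) / 0.299 = 0.3711 / 0.299 = 1.2410
A = e^1.2410 ≈ 3.459 km²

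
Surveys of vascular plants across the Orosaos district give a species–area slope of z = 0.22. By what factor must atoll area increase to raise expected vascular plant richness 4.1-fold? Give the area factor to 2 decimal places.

610.07

(A₂/A₁)^0.22 = 4.1, so A₂/A₁ = 4.1^(1/0.22) = 4.1^4.545
ln(A₂/A₁) = ln 4.1 / 0.22 = 1.4110 / 0.22 = 6.4136
A₂/A₁ = e^6.4136 ≈ 610.1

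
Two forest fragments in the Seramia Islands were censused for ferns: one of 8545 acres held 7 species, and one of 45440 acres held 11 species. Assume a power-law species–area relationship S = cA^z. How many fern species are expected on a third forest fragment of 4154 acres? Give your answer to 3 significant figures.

5.76

z = ln(11/7) / ln(45440/8545) = 0.4520 / 1.6710 = 0.2705
c = 7 / 8545^0.2705 = 7 / 11.57 = 0.6048
S₃ = 0.6048 × 4154^0.2705 = 0.6048 × 9.522 ≈ 5.759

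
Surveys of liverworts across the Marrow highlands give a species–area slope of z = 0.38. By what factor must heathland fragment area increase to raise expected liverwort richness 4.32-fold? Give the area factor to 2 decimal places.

(A₂/A₁)^0.38 = 4.32, so A₂/A₁ = 4.32^(1/0.38) = 4.32^2.632
ln(A₂/A₁) = ln 4.32 / 0.38 = 1.4633 / 0.38 = 3.8507
A₂/A₁ = e^3.8507 ≈ 47.02

47.02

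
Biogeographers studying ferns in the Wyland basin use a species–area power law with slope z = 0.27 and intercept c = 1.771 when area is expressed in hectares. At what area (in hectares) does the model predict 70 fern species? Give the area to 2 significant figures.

70 = 1.771 × A^0.27  ⇒  A^0.27 = 70/1.771 = 39.53
ln A = ln(39.53) / 0.27 = 3.6770 / 0.27 = 13.6183
A = e^13.6183 ≈ 821048 hectares

820000 hectares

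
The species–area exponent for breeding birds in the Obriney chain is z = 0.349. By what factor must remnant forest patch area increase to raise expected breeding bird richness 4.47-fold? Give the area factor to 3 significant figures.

(A₂/A₁)^0.349 = 4.47, so A₂/A₁ = 4.47^(1/0.349) = 4.47^2.865
ln(A₂/A₁) = ln 4.47 / 0.349 = 1.4974 / 0.349 = 4.2905
A₂/A₁ = e^4.2905 ≈ 73

73.0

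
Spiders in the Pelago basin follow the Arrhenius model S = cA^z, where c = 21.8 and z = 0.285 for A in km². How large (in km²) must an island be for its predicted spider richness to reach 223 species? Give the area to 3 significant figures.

3490 km²

223 = 21.8 × A^0.285  ⇒  A^0.285 = 223/21.8 = 10.23
ln A = ln(10.23) / 0.285 = 2.3253 / 0.285 = 8.1588
A = e^8.1588 ≈ 3494 km²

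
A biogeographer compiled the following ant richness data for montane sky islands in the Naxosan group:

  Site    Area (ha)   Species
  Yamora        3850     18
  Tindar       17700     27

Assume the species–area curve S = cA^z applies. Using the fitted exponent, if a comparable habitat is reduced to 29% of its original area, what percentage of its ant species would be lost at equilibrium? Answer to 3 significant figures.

28.0%

z = ln(27/18) / ln(17700/3850) = 0.4055 / 1.5255 = 0.2658
S_new/S_old = (A_new/A_old)^z = 0.29^0.2658 = exp(0.2658 × -1.2379) = 0.7196
Fraction lost = 1 − 0.7196 = 0.2804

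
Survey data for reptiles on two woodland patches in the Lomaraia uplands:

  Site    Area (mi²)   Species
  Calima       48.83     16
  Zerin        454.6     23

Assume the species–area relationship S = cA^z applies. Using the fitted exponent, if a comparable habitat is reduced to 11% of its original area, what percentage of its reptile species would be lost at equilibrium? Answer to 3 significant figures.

30.2%

z = ln(23/16) / ln(454.6/48.83) = 0.3629 / 2.2311 = 0.1627
S_new/S_old = (A_new/A_old)^z = 0.11^0.1627 = exp(0.1627 × -2.2073) = 0.6984
Fraction lost = 1 − 0.6984 = 0.3016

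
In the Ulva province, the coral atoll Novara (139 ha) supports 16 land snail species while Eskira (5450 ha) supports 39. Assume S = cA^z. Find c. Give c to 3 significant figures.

z = ln(S₂/S₁) / ln(A₂/A₁) = ln(39/16) / ln(5450/139) = 0.8910 / 3.6689 = 0.2428
c = S₁ / A₁^z = 16 / 139^0.2428 = 16 / 3.315 = 4.827

4.83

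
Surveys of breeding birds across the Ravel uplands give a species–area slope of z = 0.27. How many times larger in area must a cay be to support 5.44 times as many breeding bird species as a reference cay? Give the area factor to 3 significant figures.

(A₂/A₁)^0.27 = 5.44, so A₂/A₁ = 5.44^(1/0.27) = 5.44^3.704
ln(A₂/A₁) = ln 5.44 / 0.27 = 1.6938 / 0.27 = 6.2733
A₂/A₁ = e^6.2733 ≈ 530.2

530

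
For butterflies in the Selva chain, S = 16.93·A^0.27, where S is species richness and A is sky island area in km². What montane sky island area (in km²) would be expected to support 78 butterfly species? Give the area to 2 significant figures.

290 km²

78 = 16.93 × A^0.27  ⇒  A^0.27 = 78/16.93 = 4.607
ln A = ln(4.607) / 0.27 = 1.5276 / 0.27 = 5.6579
A = e^5.6579 ≈ 286.5 km²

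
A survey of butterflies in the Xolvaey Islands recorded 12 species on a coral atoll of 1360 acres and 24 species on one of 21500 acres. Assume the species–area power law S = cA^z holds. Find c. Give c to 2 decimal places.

1.96

z = ln(S₂/S₁) / ln(A₂/A₁) = ln(24/12) / ln(21500/1360) = 0.6931 / 2.7606 = 0.2511
c = S₁ / A₁^z = 12 / 1360^0.2511 = 12 / 6.121 = 1.961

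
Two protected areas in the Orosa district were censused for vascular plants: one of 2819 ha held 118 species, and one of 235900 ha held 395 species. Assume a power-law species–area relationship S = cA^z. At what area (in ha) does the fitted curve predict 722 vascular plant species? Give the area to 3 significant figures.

2150000 ha

z = ln(395/118) / ln(235900/2819) = 1.2082 / 4.4270 = 0.2729
c = 118 / 2819^0.2729 = 118 / 8.741 = 13.5
A = (722/13.5)^(1/0.2729) ⇒ ln A = ln(53.49)/0.2729 = 14.5812
A = e^14.5812 ≈ 2150378 ha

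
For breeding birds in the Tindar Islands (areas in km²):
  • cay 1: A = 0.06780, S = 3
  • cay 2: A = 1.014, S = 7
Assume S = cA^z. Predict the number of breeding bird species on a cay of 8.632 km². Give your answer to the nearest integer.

z = ln(7/3) / ln(1.014/0.0678) = 0.8473 / 2.7051 = 0.3132
c = 3 / 0.0678^0.3132 = 3 / 0.4304 = 6.97
S₃ = 6.97 × 8.632^0.3132 = 6.97 × 1.964 ≈ 13.69

14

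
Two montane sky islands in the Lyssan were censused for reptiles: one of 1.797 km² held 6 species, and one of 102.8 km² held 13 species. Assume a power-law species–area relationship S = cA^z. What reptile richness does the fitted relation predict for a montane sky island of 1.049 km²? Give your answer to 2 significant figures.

5.4

z = ln(13/6) / ln(102.8/1.797) = 0.7732 / 4.0467 = 0.1911
c = 6 / 1.797^0.1911 = 6 / 1.119 = 5.364
S₃ = 5.364 × 1.049^0.1911 = 5.364 × 1.009 ≈ 5.414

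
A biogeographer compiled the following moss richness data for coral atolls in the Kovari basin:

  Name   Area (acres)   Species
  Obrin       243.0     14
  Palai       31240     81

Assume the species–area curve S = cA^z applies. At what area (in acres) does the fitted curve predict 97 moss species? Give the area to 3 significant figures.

z = ln(81/14) / ln(31240/243) = 1.7554 / 4.8564 = 0.3615
c = 14 / 243^0.3615 = 14 / 7.283 = 1.922
A = (97/1.922)^(1/0.3615) ⇒ ln A = ln(50.46)/0.3615 = 10.8482
A = e^10.8482 ≈ 51439 acres

51400 acres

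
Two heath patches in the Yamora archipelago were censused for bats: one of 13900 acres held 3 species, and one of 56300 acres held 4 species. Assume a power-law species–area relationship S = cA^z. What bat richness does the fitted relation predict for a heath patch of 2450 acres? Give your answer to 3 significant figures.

z = ln(4/3) / ln(56300/13900) = 0.2877 / 1.3988 = 0.2057
c = 3 / 13900^0.2057 = 3 / 7.113 = 0.4218
S₃ = 0.4218 × 2450^0.2057 = 0.4218 × 4.978 ≈ 2.099

2.10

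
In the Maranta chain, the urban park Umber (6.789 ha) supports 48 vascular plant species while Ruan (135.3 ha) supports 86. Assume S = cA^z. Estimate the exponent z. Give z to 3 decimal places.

Taking logs: ln S = ln c + z ln A, so z = (ln S₂ − ln S₁)/(ln A₂ − ln A₁).
z = ln(86/48) / ln(135.3/6.789) = ln(1.792) / ln(19.93) = 0.5831 / 2.9922 = 0.1949

0.195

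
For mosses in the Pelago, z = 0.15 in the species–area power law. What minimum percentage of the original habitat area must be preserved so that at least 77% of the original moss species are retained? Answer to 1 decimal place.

17.5%

Need (A_new/A_old)^0.15 = 0.77, so A_new/A_old = 0.77^(1/0.15) = 0.77^6.667
ln(A_new/A_old) = ln 0.77 / 0.15 = -0.2614 / 0.15 = -1.7424
A_new/A_old = e^-1.7424 ≈ 0.1751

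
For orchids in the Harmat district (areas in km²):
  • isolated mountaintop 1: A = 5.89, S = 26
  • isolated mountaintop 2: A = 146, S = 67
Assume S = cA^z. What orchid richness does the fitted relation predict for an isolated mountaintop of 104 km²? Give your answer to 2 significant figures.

61

z = ln(67/26) / ln(146/5.89) = 0.9466 / 3.2104 = 0.2949
c = 26 / 5.89^0.2949 = 26 / 1.687 = 15.41
S₃ = 15.41 × 104^0.2949 = 15.41 × 3.933 ≈ 60.62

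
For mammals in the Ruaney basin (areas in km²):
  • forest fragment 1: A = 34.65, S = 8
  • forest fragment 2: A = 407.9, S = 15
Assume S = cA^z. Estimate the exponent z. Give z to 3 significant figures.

Taking logs: ln S = ln c + z ln A, so z = (ln S₂ − ln S₁)/(ln A₂ − ln A₁).
z = ln(15/8) / ln(407.9/34.65) = ln(1.875) / ln(11.77) = 0.6286 / 2.4657 = 0.2549

0.255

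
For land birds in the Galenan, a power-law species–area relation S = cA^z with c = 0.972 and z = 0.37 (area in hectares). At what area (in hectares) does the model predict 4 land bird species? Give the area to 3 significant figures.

4 = 0.972 × A^0.37  ⇒  A^0.37 = 4/0.972 = 4.115
ln A = ln(4.115) / 0.37 = 1.4147 / 0.37 = 3.8235
A = e^3.8235 ≈ 45.76 hectares

45.8 hectares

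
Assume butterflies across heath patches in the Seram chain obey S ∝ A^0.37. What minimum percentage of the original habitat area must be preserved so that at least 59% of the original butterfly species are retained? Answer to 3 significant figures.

Need (A_new/A_old)^0.37 = 0.59, so A_new/A_old = 0.59^(1/0.37) = 0.59^2.703
ln(A_new/A_old) = ln 0.59 / 0.37 = -0.5276 / 0.37 = -1.4260
A_new/A_old = e^-1.4260 ≈ 0.2403

24.0%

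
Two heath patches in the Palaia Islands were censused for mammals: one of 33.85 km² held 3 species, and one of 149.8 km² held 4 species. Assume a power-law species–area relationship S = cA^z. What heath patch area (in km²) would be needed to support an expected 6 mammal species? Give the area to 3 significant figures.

1220 km²

z = ln(4/3) / ln(149.8/33.85) = 0.2877 / 1.4874 = 0.1934
c = 3 / 33.85^0.1934 = 3 / 1.976 = 1.518
A = (6/1.518)^(1/0.1934) ⇒ ln A = ln(3.953)/0.1934 = 7.1056
A = e^7.1056 ≈ 1219 km²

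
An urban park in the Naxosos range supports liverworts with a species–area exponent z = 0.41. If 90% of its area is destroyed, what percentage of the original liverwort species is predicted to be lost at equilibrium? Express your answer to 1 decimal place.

S_new/S_old = (A_new/A_old)^z = 0.1^0.41
= exp(0.41 × ln 0.1) = exp(0.41 × -2.3026) = exp(-0.9441) ≈ 0.389
Fraction lost = 1 − 0.389 = 0.611

61.1%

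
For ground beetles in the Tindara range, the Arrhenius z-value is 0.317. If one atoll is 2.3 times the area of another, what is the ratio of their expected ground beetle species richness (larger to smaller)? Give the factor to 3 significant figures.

S₂/S₁ = (A₂/A₁)^z = 2.3^0.317
ln(S₂/S₁) = 0.317 × ln 2.3 = 0.317 × 0.8329 = 0.2640
S₂/S₁ = e^0.2640 ≈ 1.302

1.30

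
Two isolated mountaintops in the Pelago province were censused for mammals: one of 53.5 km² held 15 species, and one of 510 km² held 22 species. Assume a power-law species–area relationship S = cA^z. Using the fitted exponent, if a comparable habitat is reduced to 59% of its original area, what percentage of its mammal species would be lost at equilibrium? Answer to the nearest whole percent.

z = ln(22/15) / ln(510/53.5) = 0.3830 / 2.2547 = 0.1699
S_new/S_old = (A_new/A_old)^z = 0.59^0.1699 = exp(0.1699 × -0.5276) = 0.9143
Fraction lost = 1 − 0.9143 = 0.08573

9%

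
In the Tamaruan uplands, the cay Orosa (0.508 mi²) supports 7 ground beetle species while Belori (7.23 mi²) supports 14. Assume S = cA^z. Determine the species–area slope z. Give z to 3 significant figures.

0.261

Taking logs: ln S = ln c + z ln A, so z = (ln S₂ − ln S₁)/(ln A₂ − ln A₁).
z = ln(14/7) / ln(7.23/0.508) = ln(2) / ln(14.23) = 0.6931 / 2.6555 = 0.2610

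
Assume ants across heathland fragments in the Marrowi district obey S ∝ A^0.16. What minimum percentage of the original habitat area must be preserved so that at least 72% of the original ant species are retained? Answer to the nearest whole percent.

Need (A_new/A_old)^0.16 = 0.72, so A_new/A_old = 0.72^(1/0.16) = 0.72^6.25
ln(A_new/A_old) = ln 0.72 / 0.16 = -0.3285 / 0.16 = -2.0532
A_new/A_old = e^-2.0532 ≈ 0.1283

13%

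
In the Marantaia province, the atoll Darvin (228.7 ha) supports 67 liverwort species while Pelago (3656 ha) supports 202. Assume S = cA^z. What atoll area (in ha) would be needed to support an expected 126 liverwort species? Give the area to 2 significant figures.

1100 ha

z = ln(202/67) / ln(3656/228.7) = 1.1036 / 2.7717 = 0.3982
c = 67 / 228.7^0.3982 = 67 / 8.697 = 7.704
A = (126/7.704)^(1/0.3982) ⇒ ln A = ln(16.36)/0.3982 = 7.0187
A = e^7.0187 ≈ 1117 ha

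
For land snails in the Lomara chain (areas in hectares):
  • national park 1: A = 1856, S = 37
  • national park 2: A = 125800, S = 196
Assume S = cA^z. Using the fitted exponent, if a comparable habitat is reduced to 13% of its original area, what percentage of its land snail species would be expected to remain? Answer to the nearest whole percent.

z = ln(196/37) / ln(125800/1856) = 1.6672 / 4.2163 = 0.3954
S_new/S_old = (A_new/A_old)^z = 0.13^0.3954 = exp(0.3954 × -2.0402) = 0.4463

45%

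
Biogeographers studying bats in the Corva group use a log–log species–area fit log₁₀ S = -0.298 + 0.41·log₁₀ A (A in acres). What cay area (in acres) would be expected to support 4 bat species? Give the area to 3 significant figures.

4 = 0.5035 × A^0.41  ⇒  A^0.41 = 4/0.5035 = 7.944
ln A = ln(7.944) / 0.41 = 2.0725 / 0.41 = 5.0548
A = e^5.0548 ≈ 156.8 acres

157 acres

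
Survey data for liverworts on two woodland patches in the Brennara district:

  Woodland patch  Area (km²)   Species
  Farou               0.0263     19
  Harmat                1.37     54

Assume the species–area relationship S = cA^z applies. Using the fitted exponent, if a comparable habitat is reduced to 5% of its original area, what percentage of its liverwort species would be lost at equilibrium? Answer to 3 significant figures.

z = ln(54/19) / ln(1.37/0.0263) = 1.0445 / 3.9530 = 0.2642
S_new/S_old = (A_new/A_old)^z = 0.05^0.2642 = exp(0.2642 × -2.9957) = 0.4531
Fraction lost = 1 − 0.4531 = 0.5469

54.7%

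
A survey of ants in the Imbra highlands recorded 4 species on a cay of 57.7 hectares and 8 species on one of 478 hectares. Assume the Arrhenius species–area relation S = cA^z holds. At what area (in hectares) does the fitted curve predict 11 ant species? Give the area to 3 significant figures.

z = ln(8/4) / ln(478/57.7) = 0.6931 / 2.1144 = 0.3278
c = 4 / 57.7^0.3278 = 4 / 3.779 = 1.059
A = (11/1.059)^(1/0.3278) ⇒ ln A = ln(10.39)/0.3278 = 7.1410
A = e^7.1410 ≈ 1263 hectares

1260 hectares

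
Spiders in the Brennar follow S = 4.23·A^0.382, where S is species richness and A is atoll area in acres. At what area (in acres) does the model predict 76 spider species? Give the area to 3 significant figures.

76 = 4.23 × A^0.382  ⇒  A^0.382 = 76/4.23 = 17.97
ln A = ln(17.97) / 0.382 = 2.8885 / 0.382 = 7.5616
A = e^7.5616 ≈ 1923 acres

1920 acres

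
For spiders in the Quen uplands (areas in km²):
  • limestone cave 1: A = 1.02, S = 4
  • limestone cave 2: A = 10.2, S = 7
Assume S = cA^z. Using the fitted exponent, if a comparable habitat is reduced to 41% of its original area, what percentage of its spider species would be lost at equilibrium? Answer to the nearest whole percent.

z = ln(7/4) / ln(10.2/1.02) = 0.5596 / 2.3026 = 0.2430
S_new/S_old = (A_new/A_old)^z = 0.41^0.2430 = exp(0.2430 × -0.8916) = 0.8052
Fraction lost = 1 − 0.8052 = 0.1948

19%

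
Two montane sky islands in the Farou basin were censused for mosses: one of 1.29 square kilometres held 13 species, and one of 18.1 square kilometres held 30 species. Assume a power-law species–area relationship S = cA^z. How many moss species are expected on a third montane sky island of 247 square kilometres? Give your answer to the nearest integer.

z = ln(30/13) / ln(18.1/1.29) = 0.8362 / 2.6413 = 0.3166
c = 13 / 1.29^0.3166 = 13 / 1.084 = 11.99
S₃ = 11.99 × 247^0.3166 = 11.99 × 5.722 ≈ 68.62

69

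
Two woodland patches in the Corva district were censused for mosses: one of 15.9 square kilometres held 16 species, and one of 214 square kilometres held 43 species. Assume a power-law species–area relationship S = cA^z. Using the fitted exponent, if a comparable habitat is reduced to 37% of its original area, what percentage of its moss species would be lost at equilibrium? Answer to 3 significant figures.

z = ln(43/16) / ln(214/15.9) = 0.9886 / 2.5997 = 0.3803
S_new/S_old = (A_new/A_old)^z = 0.37^0.3803 = exp(0.3803 × -0.9943) = 0.6852
Fraction lost = 1 − 0.6852 = 0.3148

31.5%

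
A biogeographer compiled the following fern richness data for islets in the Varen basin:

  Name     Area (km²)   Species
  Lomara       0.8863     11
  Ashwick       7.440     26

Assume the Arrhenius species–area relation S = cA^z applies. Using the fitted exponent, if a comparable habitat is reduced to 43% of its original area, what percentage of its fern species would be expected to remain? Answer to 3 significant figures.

71.1%

z = ln(26/11) / ln(7.44/0.8863) = 0.8602 / 2.1276 = 0.4043
S_new/S_old = (A_new/A_old)^z = 0.43^0.4043 = exp(0.4043 × -0.8440) = 0.7109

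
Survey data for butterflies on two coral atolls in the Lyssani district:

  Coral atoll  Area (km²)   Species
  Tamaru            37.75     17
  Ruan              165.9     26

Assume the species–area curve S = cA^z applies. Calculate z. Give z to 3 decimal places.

0.287

Taking logs: ln S = ln c + z ln A, so z = (ln S₂ − ln S₁)/(ln A₂ − ln A₁).
z = ln(26/17) / ln(165.9/37.75) = ln(1.529) / ln(4.395) = 0.4249 / 1.4804 = 0.2870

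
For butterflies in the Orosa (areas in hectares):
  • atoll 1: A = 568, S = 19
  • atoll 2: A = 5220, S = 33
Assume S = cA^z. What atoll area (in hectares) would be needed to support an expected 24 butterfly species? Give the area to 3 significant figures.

z = ln(33/19) / ln(5220/568) = 0.5521 / 2.2181 = 0.2489
c = 19 / 568^0.2489 = 19 / 4.848 = 3.919
A = (24/3.919)^(1/0.2489) ⇒ ln A = ln(6.123)/0.2489 = 7.2808
A = e^7.2808 ≈ 1452 hectares

1450 hectares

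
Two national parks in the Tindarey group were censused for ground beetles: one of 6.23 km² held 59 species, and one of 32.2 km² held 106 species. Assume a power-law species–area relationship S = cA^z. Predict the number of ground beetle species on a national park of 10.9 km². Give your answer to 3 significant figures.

z = ln(106/59) / ln(32.2/6.23) = 0.5859 / 1.6426 = 0.3567
c = 59 / 6.23^0.3567 = 59 / 1.92 = 30.72
S₃ = 30.72 × 10.9^0.3567 = 30.72 × 2.344 ≈ 72.03

72.0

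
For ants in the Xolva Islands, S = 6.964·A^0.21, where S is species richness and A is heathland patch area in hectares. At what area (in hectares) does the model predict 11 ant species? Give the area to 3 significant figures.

11 = 6.964 × A^0.21  ⇒  A^0.21 = 11/6.964 = 1.58
ln A = ln(1.58) / 0.21 = 0.4571 / 0.21 = 2.1769
A = e^2.1769 ≈ 8.819 hectares

8.82 hectares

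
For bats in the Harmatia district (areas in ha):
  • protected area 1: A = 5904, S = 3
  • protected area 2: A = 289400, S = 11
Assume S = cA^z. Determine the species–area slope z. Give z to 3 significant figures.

0.334

Taking logs: ln S = ln c + z ln A, so z = (ln S₂ − ln S₁)/(ln A₂ − ln A₁).
z = ln(11/3) / ln(289400/5904) = ln(3.667) / ln(49.02) = 1.2993 / 3.8922 = 0.3338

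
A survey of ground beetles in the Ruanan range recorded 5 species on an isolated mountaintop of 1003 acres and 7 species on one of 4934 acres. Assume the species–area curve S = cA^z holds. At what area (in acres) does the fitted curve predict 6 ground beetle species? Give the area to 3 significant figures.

z = ln(7/5) / ln(4934/1003) = 0.3365 / 1.5932 = 0.2112
c = 5 / 1003^0.2112 = 5 / 4.304 = 1.162
A = (6/1.162)^(1/0.2112) ⇒ ln A = ln(5.165)/0.2112 = 7.7740
A = e^7.7740 ≈ 2378 acres

2380 acres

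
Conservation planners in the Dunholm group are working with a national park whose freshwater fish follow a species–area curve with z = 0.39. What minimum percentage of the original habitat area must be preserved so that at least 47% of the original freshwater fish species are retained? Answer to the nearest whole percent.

Need (A_new/A_old)^0.39 = 0.47, so A_new/A_old = 0.47^(1/0.39) = 0.47^2.564
ln(A_new/A_old) = ln 0.47 / 0.39 = -0.7550 / 0.39 = -1.9360
A_new/A_old = e^-1.9360 ≈ 0.1443

14%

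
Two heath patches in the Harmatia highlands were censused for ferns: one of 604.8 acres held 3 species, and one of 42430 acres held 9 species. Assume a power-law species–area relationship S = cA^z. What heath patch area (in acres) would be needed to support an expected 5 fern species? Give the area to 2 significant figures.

z = ln(9/3) / ln(42430/604.8) = 1.0986 / 4.2507 = 0.2585
c = 3 / 604.8^0.2585 = 3 / 5.235 = 0.5731
A = (5/0.5731)^(1/0.2585) ⇒ ln A = ln(8.725)/0.2585 = 8.3814
A = e^8.3814 ≈ 4365 acres

4400 acres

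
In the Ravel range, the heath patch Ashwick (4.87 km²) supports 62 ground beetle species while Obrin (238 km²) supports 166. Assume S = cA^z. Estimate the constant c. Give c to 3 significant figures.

z = ln(S₂/S₁) / ln(A₂/A₁) = ln(166/62) / ln(238/4.87) = 0.9849 / 3.8892 = 0.2532
c = S₁ / A₁^z = 62 / 4.87^0.2532 = 62 / 1.493 = 41.52

41.5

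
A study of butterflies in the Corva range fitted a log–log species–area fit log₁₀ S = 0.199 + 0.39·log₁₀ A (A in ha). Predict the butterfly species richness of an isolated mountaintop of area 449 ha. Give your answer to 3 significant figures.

17.1

S = 1.581 × 449^0.39
ln S = ln 1.581 + 0.39 × ln 449 = 0.4582 + 0.39 × 6.1070 = 2.8400
S = e^2.8400 ≈ 17.11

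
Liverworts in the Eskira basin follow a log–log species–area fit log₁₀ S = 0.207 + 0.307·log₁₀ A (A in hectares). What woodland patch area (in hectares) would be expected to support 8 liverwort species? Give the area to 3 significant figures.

185 hectares

8 = 1.611 × A^0.307  ⇒  A^0.307 = 8/1.611 = 4.967
ln A = ln(4.967) / 0.307 = 1.6028 / 0.307 = 5.2209
A = e^5.2209 ≈ 185.1 hectares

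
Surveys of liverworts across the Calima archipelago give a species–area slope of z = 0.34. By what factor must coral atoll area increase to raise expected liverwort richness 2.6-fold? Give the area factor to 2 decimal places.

16.62

(A₂/A₁)^0.34 = 2.6, so A₂/A₁ = 2.6^(1/0.34) = 2.6^2.941
ln(A₂/A₁) = ln 2.6 / 0.34 = 0.9555 / 0.34 = 2.8103
A₂/A₁ = e^2.8103 ≈ 16.62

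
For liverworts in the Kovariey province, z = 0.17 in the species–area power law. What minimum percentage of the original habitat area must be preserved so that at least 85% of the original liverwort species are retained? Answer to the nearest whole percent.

38%

Need (A_new/A_old)^0.17 = 0.85, so A_new/A_old = 0.85^(1/0.17) = 0.85^5.882
ln(A_new/A_old) = ln 0.85 / 0.17 = -0.1625 / 0.17 = -0.9560
A_new/A_old = e^-0.9560 ≈ 0.3844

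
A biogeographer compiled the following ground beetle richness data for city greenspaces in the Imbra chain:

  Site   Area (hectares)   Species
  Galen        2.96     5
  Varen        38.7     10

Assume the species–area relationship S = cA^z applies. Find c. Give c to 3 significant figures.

z = ln(S₂/S₁) / ln(A₂/A₁) = ln(10/5) / ln(38.7/2.96) = 0.6931 / 2.5707 = 0.2696
c = S₁ / A₁^z = 5 / 2.96^0.2696 = 5 / 1.34 = 3.732

3.73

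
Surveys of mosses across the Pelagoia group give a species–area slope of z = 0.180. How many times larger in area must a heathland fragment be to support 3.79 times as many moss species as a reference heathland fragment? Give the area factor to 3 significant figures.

(A₂/A₁)^0.18 = 3.79, so A₂/A₁ = 3.79^(1/0.18) = 3.79^5.556
ln(A₂/A₁) = ln 3.79 / 0.18 = 1.3324 / 0.18 = 7.4020
A₂/A₁ = e^7.4020 ≈ 1639

1640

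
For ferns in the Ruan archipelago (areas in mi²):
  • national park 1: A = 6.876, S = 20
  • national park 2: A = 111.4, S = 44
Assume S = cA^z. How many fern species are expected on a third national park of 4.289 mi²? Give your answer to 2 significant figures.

z = ln(44/20) / ln(111.4/6.876) = 0.7885 / 2.7851 = 0.2831
c = 20 / 6.876^0.2831 = 20 / 1.726 = 11.59
S₃ = 11.59 × 4.289^0.2831 = 11.59 × 1.51 ≈ 17.5

17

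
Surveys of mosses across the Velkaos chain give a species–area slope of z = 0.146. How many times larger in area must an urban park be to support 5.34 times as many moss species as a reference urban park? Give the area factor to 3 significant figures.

96200

(A₂/A₁)^0.146 = 5.34, so A₂/A₁ = 5.34^(1/0.146) = 5.34^6.849
ln(A₂/A₁) = ln 5.34 / 0.146 = 1.6752 / 0.146 = 11.4741
A₂/A₁ = e^11.4741 ≈ 96197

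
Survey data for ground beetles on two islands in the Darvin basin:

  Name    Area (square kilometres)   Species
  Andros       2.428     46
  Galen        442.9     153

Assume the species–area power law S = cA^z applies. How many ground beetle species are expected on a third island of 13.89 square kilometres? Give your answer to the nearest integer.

69

z = ln(153/46) / ln(442.9/2.428) = 1.2018 / 5.2063 = 0.2308
c = 46 / 2.428^0.2308 = 46 / 1.227 = 37.48
S₃ = 37.48 × 13.89^0.2308 = 37.48 × 1.836 ≈ 68.8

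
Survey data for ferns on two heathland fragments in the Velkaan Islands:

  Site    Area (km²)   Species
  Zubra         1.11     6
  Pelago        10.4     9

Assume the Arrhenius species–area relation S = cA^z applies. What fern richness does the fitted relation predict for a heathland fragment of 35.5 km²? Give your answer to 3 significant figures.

11.2

z = ln(9/6) / ln(10.4/1.11) = 0.4055 / 2.2374 = 0.1812
c = 6 / 1.11^0.1812 = 6 / 1.019 = 5.888
S₃ = 5.888 × 35.5^0.1812 = 5.888 × 1.91 ≈ 11.24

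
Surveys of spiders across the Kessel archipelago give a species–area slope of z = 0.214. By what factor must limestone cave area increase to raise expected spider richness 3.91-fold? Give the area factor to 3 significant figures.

585

(A₂/A₁)^0.214 = 3.91, so A₂/A₁ = 3.91^(1/0.214) = 3.91^4.673
ln(A₂/A₁) = ln 3.91 / 0.214 = 1.3635 / 0.214 = 6.3717
A₂/A₁ = e^6.3717 ≈ 585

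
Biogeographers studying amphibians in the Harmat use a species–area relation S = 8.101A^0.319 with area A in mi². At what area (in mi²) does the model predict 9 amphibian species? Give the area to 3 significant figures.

9 = 8.101 × A^0.319  ⇒  A^0.319 = 9/8.101 = 1.111
ln A = ln(1.111) / 0.319 = 0.1052 / 0.319 = 0.3299
A = e^0.3299 ≈ 1.391 mi²

1.39 mi²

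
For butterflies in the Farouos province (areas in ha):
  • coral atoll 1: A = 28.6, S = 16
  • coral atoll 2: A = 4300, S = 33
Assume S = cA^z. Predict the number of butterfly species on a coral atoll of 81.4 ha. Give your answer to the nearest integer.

z = ln(33/16) / ln(4300/28.6) = 0.7239 / 5.0130 = 0.1444
c = 16 / 28.6^0.1444 = 16 / 1.623 = 9.858
S₃ = 9.858 × 81.4^0.1444 = 9.858 × 1.888 ≈ 18.61

19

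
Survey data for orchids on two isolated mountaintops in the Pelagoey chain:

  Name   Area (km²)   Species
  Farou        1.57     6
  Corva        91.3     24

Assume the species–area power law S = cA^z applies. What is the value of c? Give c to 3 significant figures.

5.14

z = ln(S₂/S₁) / ln(A₂/A₁) = ln(24/6) / ln(91.3/1.57) = 1.3863 / 4.0631 = 0.3412
c = S₁ / A₁^z = 6 / 1.57^0.3412 = 6 / 1.166 = 5.144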